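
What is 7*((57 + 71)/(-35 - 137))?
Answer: -224/43 ≈ -5.2093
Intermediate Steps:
7*((57 + 71)/(-35 - 137)) = 7*(128/(-172)) = 7*(128*(-1/172)) = 7*(-32/43) = -224/43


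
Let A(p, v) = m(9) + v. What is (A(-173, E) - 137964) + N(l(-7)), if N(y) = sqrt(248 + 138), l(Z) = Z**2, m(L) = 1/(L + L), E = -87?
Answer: -2484917/18 + sqrt(386) ≈ -1.3803e+5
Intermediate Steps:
m(L) = 1/(2*L)
A(p, v) = 1/18 + v (A(p, v) = (1/2)/9 + v = (1/2)*(1/9) + v = 1/18 + v)
N(y) = sqrt(386)
(A(-173, E) - 137964) + N(l(-7)) = ((1/18 - 87) - 137964) + sqrt(386) = (-1565/18 - 137964) + sqrt(386) = -2484917/18 + sqrt(386)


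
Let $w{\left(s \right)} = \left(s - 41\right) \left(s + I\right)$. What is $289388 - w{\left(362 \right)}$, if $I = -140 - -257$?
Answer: $135629$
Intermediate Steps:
$I = 117$ ($I = -140 + 257 = 117$)
$w{\left(s \right)} = \left(-41 + s\right) \left(117 + s\right)$ ($w{\left(s \right)} = \left(s - 41\right) \left(s + 117\right) = \left(-41 + s\right) \left(117 + s\right)$)
$289388 - w{\left(362 \right)} = 289388 - \left(-4797 + 362^{2} + 76 \cdot 362\right) = 289388 - \left(-4797 + 131044 + 27512\right) = 289388 - 153759 = 135629$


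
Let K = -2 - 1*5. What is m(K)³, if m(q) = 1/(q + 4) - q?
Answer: 8000/27 ≈ 296.30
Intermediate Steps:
K = -7 (K = -2 - 5 = -7)
m(q) = 1/(4 + q) - q
m(K)³ = ((1 - 1*(-7)² - 4*(-7))/(4 - 7))³ = ((1 - 1*49 + 28)/(-3))³ = (-(1 - 49 + 28)/3)³ = (-⅓*(-20))³ = (20/3)³ = 8000/27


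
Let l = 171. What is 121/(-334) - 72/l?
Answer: -4971/6346 ≈ -0.78333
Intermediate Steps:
121/(-334) - 72/l = 121/(-334) - 72/171 = 121*(-1/334) - 72*1/171 = -121/334 - 8/19 = -4971/6346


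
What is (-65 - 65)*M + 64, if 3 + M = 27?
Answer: -3056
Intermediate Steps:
M = 24 (M = -3 + 27 = 24)
(-65 - 65)*M + 64 = (-65 - 65)*24 + 64 = -130*24 + 64 = -3120 + 64 = -3056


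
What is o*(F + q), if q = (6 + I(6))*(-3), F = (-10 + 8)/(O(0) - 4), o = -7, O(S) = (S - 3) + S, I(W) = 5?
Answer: 229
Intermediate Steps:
O(S) = -3 + 2*S (O(S) = (-3 + S) + S = -3 + 2*S)
F = 2/7 (F = (-10 + 8)/((-3 + 2*0) - 4) = -2/((-3 + 0) - 4) = -2/(-3 - 4) = -2/(-7) = -2*(-⅐) = 2/7 ≈ 0.28571)
q = -33 (q = (6 + 5)*(-3) = 11*(-3) = -33)
o*(F + q) = -7*(2/7 - 33) = -7*(-229/7) = 229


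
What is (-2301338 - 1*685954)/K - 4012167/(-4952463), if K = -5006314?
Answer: 5813436820439/4132264141897 ≈ 1.4068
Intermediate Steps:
(-2301338 - 1*685954)/K - 4012167/(-4952463) = (-2301338 - 1*685954)/(-5006314) - 4012167/(-4952463) = (-2301338 - 685954)*(-1/5006314) - 4012167*(-1/4952463) = -2987292*(-1/5006314) + 1337389/1650821 = 1493646/2503157 + 1337389/1650821 = 5813436820439/4132264141897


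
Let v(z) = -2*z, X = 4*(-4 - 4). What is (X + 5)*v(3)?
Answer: 162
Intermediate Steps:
X = -32 (X = 4*(-8) = -32)
(X + 5)*v(3) = (-32 + 5)*(-2*3) = -27*(-6) = 162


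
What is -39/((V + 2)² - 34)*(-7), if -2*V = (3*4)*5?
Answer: 91/250 ≈ 0.36400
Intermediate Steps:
V = -30 (V = -3*4*5/2 = -6*5 = -½*60 = -30)
-39/((V + 2)² - 34)*(-7) = -39/((-30 + 2)² - 34)*(-7) = -39/((-28)² - 34)*(-7) = -39/(784 - 34)*(-7) = -39/750*(-7) = -39*1/750*(-7) = -13/250*(-7) = 91/250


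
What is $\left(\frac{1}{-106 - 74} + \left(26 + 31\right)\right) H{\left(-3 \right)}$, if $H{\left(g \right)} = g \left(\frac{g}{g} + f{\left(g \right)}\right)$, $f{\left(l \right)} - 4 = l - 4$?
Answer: $\frac{10259}{30} \approx 341.97$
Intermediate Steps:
$f{\left(l \right)} = l$ ($f{\left(l \right)} = 4 + \left(l - 4\right) = 4 + \left(-4 + l\right) = l$)
$H{\left(g \right)} = g \left(1 + g\right)$ ($H{\left(g \right)} = g \left(\frac{g}{g} + g\right) = g \left(1 + g\right)$)
$\left(\frac{1}{-106 - 74} + \left(26 + 31\right)\right) H{\left(-3 \right)} = \left(\frac{1}{-106 - 74} + \left(26 + 31\right)\right) \left(- 3 \left(1 - 3\right)\right) = \left(\frac{1}{-180} + 57\right) \left(\left(-3\right) \left(-2\right)\right) = \left(- \frac{1}{180} + 57\right) 6 = \frac{10259}{180} \cdot 6 = \frac{10259}{30}$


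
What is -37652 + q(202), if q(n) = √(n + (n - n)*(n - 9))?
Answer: -37652 + √202 ≈ -37638.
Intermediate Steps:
q(n) = √n (q(n) = √(n + 0*(-9 + n)) = √(n + 0) = √n)
-37652 + q(202) = -37652 + √202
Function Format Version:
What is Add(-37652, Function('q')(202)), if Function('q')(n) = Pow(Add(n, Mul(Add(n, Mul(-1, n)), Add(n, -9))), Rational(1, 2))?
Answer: Add(-37652, Pow(202, Rational(1, 2))) ≈ -37638.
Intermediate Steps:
Function('q')(n) = Pow(n, Rational(1, 2)) (Function('q')(n) = Pow(Add(n, Mul(0, Add(-9, n))), Rational(1, 2)) = Pow(Add(n, 0), Rational(1, 2)) = Pow(n, Rational(1, 2)))
Add(-37652, Function('q')(202)) = Add(-37652, Pow(202, Rational(1, 2)))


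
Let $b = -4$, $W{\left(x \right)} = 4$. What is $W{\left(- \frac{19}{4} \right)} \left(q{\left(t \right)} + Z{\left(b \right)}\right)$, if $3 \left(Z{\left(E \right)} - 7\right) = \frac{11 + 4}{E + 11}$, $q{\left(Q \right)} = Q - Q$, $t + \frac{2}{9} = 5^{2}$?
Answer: $\frac{216}{7} \approx 30.857$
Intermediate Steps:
$t = \frac{223}{9}$ ($t = - \frac{2}{9} + 5^{2} = - \frac{2}{9} + 25 = \frac{223}{9} \approx 24.778$)
$q{\left(Q \right)} = 0$
$Z{\left(E \right)} = 7 + \frac{5}{11 + E}$ ($Z{\left(E \right)} = 7 + \frac{\left(11 + 4\right) \frac{1}{E + 11}}{3} = 7 + \frac{15 \frac{1}{11 + E}}{3} = 7 + \frac{5}{11 + E}$)
$W{\left(- \frac{19}{4} \right)} \left(q{\left(t \right)} + Z{\left(b \right)}\right) = 4 \left(0 + \frac{82 + 7 \left(-4\right)}{11 - 4}\right) = 4 \left(0 + \frac{82 - 28}{7}\right) = 4 \left(0 + \frac{1}{7} \cdot 54\right) = 4 \left(0 + \frac{54}{7}\right) = 4 \cdot \frac{54}{7} = \frac{216}{7}$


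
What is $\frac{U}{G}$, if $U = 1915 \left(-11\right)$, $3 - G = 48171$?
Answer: $\frac{21065}{48168} \approx 0.43732$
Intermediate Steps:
$G = -48168$ ($G = 3 - 48171 = -48168$)
$U = -21065$
$\frac{U}{G} = - \frac{21065}{-48168} = \left(-21065\right) \left(- \frac{1}{48168}\right) = \frac{21065}{48168}$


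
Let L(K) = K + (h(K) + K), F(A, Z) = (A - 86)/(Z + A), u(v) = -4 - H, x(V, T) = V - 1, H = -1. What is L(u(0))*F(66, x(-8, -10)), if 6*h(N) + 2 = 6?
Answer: 320/171 ≈ 1.8713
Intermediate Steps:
h(N) = ⅔ (h(N) = -⅓ + (⅙)*6 = -⅓ + 1 = ⅔)
x(V, T) = -1 + V
u(v) = -3 (u(v) = -4 - 1*(-1) = -4 + 1 = -3)
F(A, Z) = (-86 + A)/(A + Z)
L(K) = ⅔ + 2*K (L(K) = K + (⅔ + K) = ⅔ + 2*K)
L(u(0))*F(66, x(-8, -10)) = (⅔ + 2*(-3))*((-86 + 66)/(66 + (-1 - 8))) = (⅔ - 6)*(-20/(66 - 9)) = -16*(-20)/(3*57) = -16*(-20)/171 = -16/3*(-20/57) = 320/171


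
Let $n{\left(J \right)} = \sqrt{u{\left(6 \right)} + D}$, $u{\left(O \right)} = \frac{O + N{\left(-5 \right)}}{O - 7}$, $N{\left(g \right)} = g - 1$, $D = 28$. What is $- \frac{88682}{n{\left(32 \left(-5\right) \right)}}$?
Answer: $- \frac{44341 \sqrt{7}}{7} \approx -16759.0$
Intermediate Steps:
$N{\left(g \right)} = -1 + g$
$u{\left(O \right)} = \frac{-6 + O}{-7 + O}$ ($u{\left(O \right)} = \frac{O - 6}{O - 7} = \frac{O - 6}{-7 + O} = \frac{-6 + O}{-7 + O}$)
$n{\left(J \right)} = 2 \sqrt{7}$ ($n{\left(J \right)} = \sqrt{\frac{-6 + 6}{-7 + 6} + 28} = \sqrt{\frac{1}{-1} \cdot 0 + 28} = \sqrt{\left(-1\right) 0 + 28} = \sqrt{0 + 28} = \sqrt{28} = 2 \sqrt{7}$)
$- \frac{88682}{n{\left(32 \left(-5\right) \right)}} = - \frac{88682}{2 \sqrt{7}} = - 88682 \frac{\sqrt{7}}{14} = - \frac{44341 \sqrt{7}}{7}$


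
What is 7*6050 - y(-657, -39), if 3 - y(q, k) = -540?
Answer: 41807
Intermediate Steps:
y(q, k) = 543 (y(q, k) = 3 - 1*(-540) = 3 + 540 = 543)
7*6050 - y(-657, -39) = 7*6050 - 1*543 = 42350 - 543 = 41807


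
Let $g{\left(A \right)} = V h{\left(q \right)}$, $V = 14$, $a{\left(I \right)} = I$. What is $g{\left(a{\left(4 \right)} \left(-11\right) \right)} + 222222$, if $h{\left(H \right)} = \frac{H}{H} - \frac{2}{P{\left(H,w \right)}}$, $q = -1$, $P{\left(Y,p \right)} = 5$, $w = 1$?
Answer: $\frac{1111152}{5} \approx 2.2223 \cdot 10^{5}$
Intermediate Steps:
$h{\left(H \right)} = \frac{3}{5}$ ($h{\left(H \right)} = \frac{H}{H} - \frac{2}{5} = 1 - \frac{2}{5} = \frac{3}{5}$)
$g{\left(A \right)} = \frac{42}{5}$ ($g{\left(A \right)} = 14 \cdot \frac{3}{5} = \frac{42}{5}$)
$g{\left(a{\left(4 \right)} \left(-11\right) \right)} + 222222 = \frac{42}{5} + 222222 = \frac{1111152}{5}$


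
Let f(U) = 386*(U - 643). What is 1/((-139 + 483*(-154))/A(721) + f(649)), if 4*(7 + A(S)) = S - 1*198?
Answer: 495/848336 ≈ 0.00058350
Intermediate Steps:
A(S) = -113/2 + S/4 (A(S) = -7 + (S - 1*198)/4 = -7 + (S - 198)/4 = -7 + (-198 + S)/4 = -7 + (-99/2 + S/4) = -113/2 + S/4)
f(U) = -248198 + 386*U (f(U) = 386*(-643 + U) = -248198 + 386*U)
1/((-139 + 483*(-154))/A(721) + f(649)) = 1/((-139 + 483*(-154))/(-113/2 + (¼)*721) + (-248198 + 386*649)) = 1/((-139 - 74382)/(-113/2 + 721/4) + (-248198 + 250514)) = 1/(-74521/495/4 + 2316) = 1/(-74521*4/495 + 2316) = 1/(-298084/495 + 2316) = 1/(848336/495) = 495/848336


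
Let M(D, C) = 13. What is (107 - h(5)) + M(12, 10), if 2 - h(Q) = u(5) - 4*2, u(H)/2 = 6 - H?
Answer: 112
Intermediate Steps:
u(H) = 12 - 2*H (u(H) = 2*(6 - H) = 12 - 2*H)
h(Q) = 8 (h(Q) = 2 - ((12 - 2*5) - 4*2) = 2 - ((12 - 10) - 8) = 2 - (2 - 8) = 2 - 1*(-6) = 2 + 6 = 8)
(107 - h(5)) + M(12, 10) = (107 - 1*8) + 13 = (107 - 8) + 13 = 99 + 13 = 112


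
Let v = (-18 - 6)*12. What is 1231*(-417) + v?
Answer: -513615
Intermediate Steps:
v = -288 (v = -24*12 = -288)
1231*(-417) + v = 1231*(-417) - 288 = -513327 - 288 = -513615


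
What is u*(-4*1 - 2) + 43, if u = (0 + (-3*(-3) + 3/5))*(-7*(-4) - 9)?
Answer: -5257/5 ≈ -1051.4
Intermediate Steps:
u = 912/5 (u = (0 + (9 + 3*(⅕)))*(28 - 9) = (0 + (9 + ⅗))*19 = (0 + 48/5)*19 = (48/5)*19 = 912/5 ≈ 182.40)
u*(-4*1 - 2) + 43 = 912*(-4*1 - 2)/5 + 43 = 912*(-4 - 2)/5 + 43 = (912/5)*(-6) + 43 = -5472/5 + 43 = -5257/5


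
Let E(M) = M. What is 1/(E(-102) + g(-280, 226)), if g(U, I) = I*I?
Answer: 1/50974 ≈ 1.9618e-5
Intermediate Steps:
g(U, I) = I²
1/(E(-102) + g(-280, 226)) = 1/(-102 + 226²) = 1/(-102 + 51076) = 1/50974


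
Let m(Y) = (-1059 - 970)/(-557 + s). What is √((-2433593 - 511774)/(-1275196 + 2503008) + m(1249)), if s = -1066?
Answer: I*√1140394686594078867/996369438 ≈ 1.0718*I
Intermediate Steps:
m(Y) = 2029/1623 (m(Y) = (-1059 - 970)/(-557 - 1066) = -2029/(-1623) = -2029*(-1/1623) = 2029/1623)
√((-2433593 - 511774)/(-1275196 + 2503008) + m(1249)) = √((-2433593 - 511774)/(-1275196 + 2503008) + 2029/1623) = √(-2945367/1227812 + 2029/1623) = √(-2289100093/1992738876) = I*√1140394686594078867/996369438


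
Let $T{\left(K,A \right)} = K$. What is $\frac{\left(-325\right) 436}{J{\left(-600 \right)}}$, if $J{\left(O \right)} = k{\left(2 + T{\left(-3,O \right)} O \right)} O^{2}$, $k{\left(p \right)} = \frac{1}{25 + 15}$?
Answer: $- \frac{1417}{90} \approx -15.744$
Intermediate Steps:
$k{\left(p \right)} = \frac{1}{40}$
$J{\left(O \right)} = \frac{O^{2}}{40}$
$\frac{\left(-325\right) 436}{J{\left(-600 \right)}} = \frac{\left(-325\right) 436}{\frac{1}{40} \left(-600\right)^{2}} = - \frac{141700}{\frac{1}{40} \cdot 360000} = - \frac{141700}{9000} = \left(-141700\right) \frac{1}{9000} = - \frac{1417}{90}$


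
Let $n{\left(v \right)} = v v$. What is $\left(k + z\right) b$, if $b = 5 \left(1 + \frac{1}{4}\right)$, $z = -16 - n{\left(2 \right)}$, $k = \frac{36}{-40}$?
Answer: $- \frac{1045}{8} \approx -130.63$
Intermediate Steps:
$n{\left(v \right)} = v^{2}$
$k = - \frac{9}{10}$ ($k = 36 \left(- \frac{1}{40}\right) = - \frac{9}{10} \approx -0.9$)
$z = -20$ ($z = -16 - 2^{2} = -16 - 4 = -20$)
$b = \frac{25}{4}$ ($b = 5 \left(1 + \frac{1}{4}\right) = 5 \cdot \frac{5}{4} = \frac{25}{4} \approx 6.25$)
$\left(k + z\right) b = \left(- \frac{9}{10} - 20\right) \frac{25}{4} = \left(- \frac{209}{10}\right) \frac{25}{4} = - \frac{1045}{8}$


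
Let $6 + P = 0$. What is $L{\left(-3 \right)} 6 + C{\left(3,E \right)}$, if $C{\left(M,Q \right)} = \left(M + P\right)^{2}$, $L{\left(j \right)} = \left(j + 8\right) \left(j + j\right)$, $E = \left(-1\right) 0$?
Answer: $-171$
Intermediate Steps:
$P = -6$ ($P = -6 + 0 = -6$)
$E = 0$
$L{\left(j \right)} = 2 j \left(8 + j\right)$ ($L{\left(j \right)} = \left(8 + j\right) 2 j = 2 j \left(8 + j\right)$)
$C{\left(M,Q \right)} = \left(-6 + M\right)^{2}$ ($C{\left(M,Q \right)} = \left(M - 6\right)^{2} = \left(-6 + M\right)^{2}$)
$L{\left(-3 \right)} 6 + C{\left(3,E \right)} = 2 \left(-3\right) \left(8 - 3\right) 6 + \left(-6 + 3\right)^{2} = 2 \left(-3\right) 5 \cdot 6 + \left(-3\right)^{2} = \left(-30\right) 6 + 9 = -180 + 9 = -171$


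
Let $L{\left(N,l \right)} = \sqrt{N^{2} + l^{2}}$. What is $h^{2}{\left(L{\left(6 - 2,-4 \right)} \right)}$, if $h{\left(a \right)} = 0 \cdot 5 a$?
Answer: $0$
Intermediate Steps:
$h{\left(a \right)} = 0$ ($h{\left(a \right)} = 0 a = 0$)
$h^{2}{\left(L{\left(6 - 2,-4 \right)} \right)} = 0^{2} = 0$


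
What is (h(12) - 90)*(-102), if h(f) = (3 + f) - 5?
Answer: 8160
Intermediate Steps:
h(f) = -2 + f
(h(12) - 90)*(-102) = ((-2 + 12) - 90)*(-102) = (10 - 90)*(-102) = -80*(-102) = 8160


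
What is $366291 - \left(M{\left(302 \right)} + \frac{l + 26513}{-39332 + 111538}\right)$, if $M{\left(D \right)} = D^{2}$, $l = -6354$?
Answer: $\frac{19862911763}{72206} \approx 2.7509 \cdot 10^{5}$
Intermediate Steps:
$366291 - \left(M{\left(302 \right)} + \frac{l + 26513}{-39332 + 111538}\right) = 366291 - \left(302^{2} + \frac{-6354 + 26513}{-39332 + 111538}\right) = 366291 - \left(91204 + \frac{20159}{72206}\right) = 366291 - \frac{6585496183}{72206} = \frac{19862911763}{72206}$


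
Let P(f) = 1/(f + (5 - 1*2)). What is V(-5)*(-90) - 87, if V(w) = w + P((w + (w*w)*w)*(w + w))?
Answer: 472899/1303 ≈ 362.93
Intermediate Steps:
P(f) = 1/(3 + f) (P(f) = 1/(f + (5 - 2)) = 1/(f + 3) = 1/(3 + f))
V(w) = w + 1/(3 + 2*w*(w + w**3)) (V(w) = w + 1/(3 + (w + (w*w)*w)*(w + w)) = w + 1/(3 + (w + w**2*w)*(2*w)) = w + 1/(3 + (w + w**3)*(2*w)) = w + 1/(3 + 2*w*(w + w**3)))
V(-5)*(-90) - 87 = (-5 + 1/(3 + 2*(-5)**2*(1 + (-5)**2)))*(-90) - 87 = (-5 + 1/(3 + 2*25*(1 + 25)))*(-90) - 87 = (-5 + 1/(3 + 2*25*26))*(-90) - 87 = (-5 + 1/(3 + 1300))*(-90) - 87 = (-5 + 1/1303)*(-90) - 87 = -6514/1303*(-90) - 87 = 586260/1303 - 87 = 472899/1303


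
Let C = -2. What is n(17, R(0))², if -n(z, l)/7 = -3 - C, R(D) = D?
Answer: 49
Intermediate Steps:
n(z, l) = 7 (n(z, l) = -7*(-3 - 1*(-2)) = -7*(-3 + 2) = -7*(-1) = 7)
n(17, R(0))² = 7² = 49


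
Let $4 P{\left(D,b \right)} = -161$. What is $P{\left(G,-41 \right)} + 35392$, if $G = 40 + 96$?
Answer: $\frac{141407}{4} \approx 35352.0$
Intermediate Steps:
$G = 136$
$P{\left(D,b \right)} = - \frac{161}{4}$ ($P{\left(D,b \right)} = \frac{1}{4} \left(-161\right) = - \frac{161}{4}$)
$P{\left(G,-41 \right)} + 35392 = - \frac{161}{4} + 35392 = \frac{141407}{4}$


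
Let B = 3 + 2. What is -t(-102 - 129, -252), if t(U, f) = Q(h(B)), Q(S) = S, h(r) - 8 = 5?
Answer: -13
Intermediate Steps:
B = 5
h(r) = 13 (h(r) = 8 + 5 = 13)
t(U, f) = 13
-t(-102 - 129, -252) = -1*13 = -13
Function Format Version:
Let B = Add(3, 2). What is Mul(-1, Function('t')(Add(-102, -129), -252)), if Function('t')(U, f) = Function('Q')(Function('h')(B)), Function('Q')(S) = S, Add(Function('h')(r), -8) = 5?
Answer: -13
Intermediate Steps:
B = 5
Function('h')(r) = 13 (Function('h')(r) = Add(8, 5) = 13)
Function('t')(U, f) = 13
Mul(-1, Function('t')(Add(-102, -129), -252)) = Mul(-1, 13) = -13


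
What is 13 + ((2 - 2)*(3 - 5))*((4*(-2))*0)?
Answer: 13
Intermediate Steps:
13 + ((2 - 2)*(3 - 5))*((4*(-2))*0) = 13 + (0*(-2))*(-8*0) = 13 + 0*0 = 13 + 0 = 13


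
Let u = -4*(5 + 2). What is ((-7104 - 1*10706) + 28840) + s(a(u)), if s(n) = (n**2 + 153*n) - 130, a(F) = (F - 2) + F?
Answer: 5390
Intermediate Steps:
u = -28 (u = -4*7 = -28)
a(F) = -2 + 2*F (a(F) = (-2 + F) + F = -2 + 2*F)
s(n) = -130 + n**2 + 153*n
((-7104 - 1*10706) + 28840) + s(a(u)) = ((-7104 - 1*10706) + 28840) + (-130 + (-2 + 2*(-28))**2 + 153*(-2 + 2*(-28))) = ((-7104 - 10706) + 28840) + (-130 + (-2 - 56)**2 + 153*(-2 - 56)) = (-17810 + 28840) + (-130 + (-58)**2 + 153*(-58)) = 11030 + (-130 + 3364 - 8874) = 11030 - 5640 = 5390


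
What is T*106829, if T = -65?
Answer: -6943885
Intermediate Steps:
T*106829 = -65*106829 = -6943885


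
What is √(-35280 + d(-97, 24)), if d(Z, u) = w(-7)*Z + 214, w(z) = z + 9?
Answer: 2*I*√8815 ≈ 187.78*I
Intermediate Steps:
w(z) = 9 + z
d(Z, u) = 214 + 2*Z (d(Z, u) = (9 - 7)*Z + 214 = 2*Z + 214 = 214 + 2*Z)
√(-35280 + d(-97, 24)) = √(-35280 + (214 + 2*(-97))) = √(-35280 + (214 - 194)) = √(-35280 + 20) = √(-35260) = 2*I*√8815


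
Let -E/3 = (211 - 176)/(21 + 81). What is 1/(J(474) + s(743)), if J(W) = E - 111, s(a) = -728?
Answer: -34/28561 ≈ -0.0011904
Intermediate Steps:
E = -35/34 (E = -3*(211 - 176)/(21 + 81) = -105/102 = -3*35/102 = -35/34 ≈ -1.0294)
J(W) = -3809/34 (J(W) = -35/34 - 111 = -3809/34)
1/(J(474) + s(743)) = 1/(-3809/34 - 728) = 1/(-28561/34) = -34/28561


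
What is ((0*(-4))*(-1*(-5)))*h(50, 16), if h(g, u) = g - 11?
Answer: 0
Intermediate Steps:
h(g, u) = -11 + g
((0*(-4))*(-1*(-5)))*h(50, 16) = ((0*(-4))*(-1*(-5)))*(-11 + 50) = (0*5)*39 = 0*39 = 0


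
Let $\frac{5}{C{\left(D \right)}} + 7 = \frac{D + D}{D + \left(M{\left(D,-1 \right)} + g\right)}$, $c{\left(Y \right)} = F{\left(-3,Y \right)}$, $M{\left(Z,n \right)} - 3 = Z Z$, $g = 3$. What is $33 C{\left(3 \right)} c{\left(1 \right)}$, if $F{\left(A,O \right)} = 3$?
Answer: $- \frac{297}{4} \approx -74.25$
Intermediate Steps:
$M{\left(Z,n \right)} = 3 + Z^{2}$ ($M{\left(Z,n \right)} = 3 + Z Z = 3 + Z^{2}$)
$c{\left(Y \right)} = 3$
$C{\left(D \right)} = \frac{5}{-7 + \frac{2 D}{6 + D + D^{2}}}$ ($C{\left(D \right)} = \frac{5}{-7 + \frac{D + D}{D + \left(\left(3 + D^{2}\right) + 3\right)}} = \frac{5}{-7 + \frac{2 D}{D + \left(6 + D^{2}\right)}} = \frac{5}{-7 + \frac{2 D}{6 + D + D^{2}}}$)
$33 C{\left(3 \right)} c{\left(1 \right)} = 33 \frac{5 \left(-6 - 3 - 3^{2}\right)}{42 + 5 \cdot 3 + 7 \cdot 3^{2}} \cdot 3 = 33 \frac{5 \left(-6 - 3 - 9\right)}{42 + 15 + 7 \cdot 9} \cdot 3 = 33 \frac{5 \left(-6 - 3 - 9\right)}{42 + 15 + 63} \cdot 3 = 33 \cdot 5 \cdot \frac{1}{120} \left(-18\right) 3 = 33 \left(- \frac{3}{4}\right) 3 = \left(- \frac{99}{4}\right) 3 = - \frac{297}{4}$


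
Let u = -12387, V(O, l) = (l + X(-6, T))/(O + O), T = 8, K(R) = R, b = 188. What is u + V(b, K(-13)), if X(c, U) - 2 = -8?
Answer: -4657531/376 ≈ -12387.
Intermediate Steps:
X(c, U) = -6 (X(c, U) = 2 - 8 = -6)
V(O, l) = (-6 + l)/(2*O) (V(O, l) = (l - 6)/(O + O) = (-6 + l)/((2*O)) = (-6 + l)*(1/(2*O)) = (-6 + l)/(2*O))
u + V(b, K(-13)) = -12387 + (½)*(-6 - 13)/188 = -12387 + (½)*(1/188)*(-19) = -12387 - 19/376 = -4657531/376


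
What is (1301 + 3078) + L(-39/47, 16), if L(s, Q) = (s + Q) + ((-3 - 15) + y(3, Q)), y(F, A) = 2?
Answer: 205774/47 ≈ 4378.2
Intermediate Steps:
L(s, Q) = -16 + Q + s (L(s, Q) = (s + Q) + ((-3 - 15) + 2) = (Q + s) + (-18 + 2) = (Q + s) - 16 = -16 + Q + s)
(1301 + 3078) + L(-39/47, 16) = (1301 + 3078) + (-16 + 16 - 39/47) = 4379 + (-16 + 16 - 39*1/47) = 4379 + (-16 + 16 - 39/47) = 4379 - 39/47 = 205774/47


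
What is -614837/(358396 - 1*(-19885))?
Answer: -614837/378281 ≈ -1.6253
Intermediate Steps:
-614837/(358396 - 1*(-19885)) = -614837/(358396 + 19885) = -614837/378281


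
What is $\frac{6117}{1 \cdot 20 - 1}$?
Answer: $\frac{6117}{19} \approx 321.95$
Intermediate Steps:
$\frac{6117}{1 \cdot 20 - 1} = \frac{6117}{20 - 1} = \frac{6117}{19}$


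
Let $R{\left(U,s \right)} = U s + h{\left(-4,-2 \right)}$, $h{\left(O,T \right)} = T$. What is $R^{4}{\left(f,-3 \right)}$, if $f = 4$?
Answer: $38416$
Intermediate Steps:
$R{\left(U,s \right)} = -2 + U s$ ($R{\left(U,s \right)} = U s - 2 = -2 + U s$)
$R^{4}{\left(f,-3 \right)} = \left(-2 + 4 \left(-3\right)\right)^{4} = \left(-2 - 12\right)^{4} = \left(-14\right)^{4} = 38416$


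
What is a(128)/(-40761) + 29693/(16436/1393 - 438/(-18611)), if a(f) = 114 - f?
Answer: 27841708189837/11085419790 ≈ 2511.6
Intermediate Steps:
a(128)/(-40761) + 29693/(16436/1393 - 438/(-18611)) = (114 - 1*128)/(-40761) + 29693/(16436/1393 - 438/(-18611)) = (114 - 128)*(-1/40761) + 29693/(16436*(1/1393) - 438*(-1/18611)) = -14*(-1/40761) + 29693/(2348/199 + 438/18611) = 2/5823 + 29693/(43785790/3703589) = 2/5823 + 29693*(3703589/43785790) = 2/5823 + 4781333399/1903730 = 27841708189837/11085419790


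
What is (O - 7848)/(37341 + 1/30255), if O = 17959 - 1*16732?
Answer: -200318355/1129751956 ≈ -0.17731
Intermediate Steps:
O = 1227 (O = 17959 - 16732 = 1227)
(O - 7848)/(37341 + 1/30255) = (1227 - 7848)/(37341 + 1/30255) = -6621/(37341 + 1/30255) = -6621/1129751956/30255 = -6621*30255/1129751956 = -200318355/1129751956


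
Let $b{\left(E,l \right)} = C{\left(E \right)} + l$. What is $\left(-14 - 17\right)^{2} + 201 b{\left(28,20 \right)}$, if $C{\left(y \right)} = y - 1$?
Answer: $10408$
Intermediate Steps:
$C{\left(y \right)} = -1 + y$ ($C{\left(y \right)} = y - 1 = -1 + y$)
$b{\left(E,l \right)} = -1 + E + l$ ($b{\left(E,l \right)} = \left(-1 + E\right) + l = -1 + E + l$)
$\left(-14 - 17\right)^{2} + 201 b{\left(28,20 \right)} = \left(-14 - 17\right)^{2} + 201 \left(-1 + 28 + 20\right) = \left(-31\right)^{2} + 201 \cdot 47 = 961 + 9447 = 10408$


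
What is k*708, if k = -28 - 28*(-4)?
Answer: 59472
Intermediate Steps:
k = 84 (k = -28 + 112 = 84)
k*708 = 84*708 = 59472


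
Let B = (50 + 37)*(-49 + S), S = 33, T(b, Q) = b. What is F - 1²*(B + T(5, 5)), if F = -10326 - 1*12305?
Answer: -21244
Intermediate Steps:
F = -22631 (F = -10326 - 12305 = -22631)
B = -1392 (B = (50 + 37)*(-49 + 33) = 87*(-16) = -1392)
F - 1²*(B + T(5, 5)) = -22631 - 1²*(-1392 + 5) = -22631 - (-1387) = -22631 - 1*(-1387) = -22631 + 1387 = -21244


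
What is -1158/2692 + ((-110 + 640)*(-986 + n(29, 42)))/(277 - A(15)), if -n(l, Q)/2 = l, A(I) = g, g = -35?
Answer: -31039557/17498 ≈ -1773.9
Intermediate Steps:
A(I) = -35
n(l, Q) = -2*l
-1158/2692 + ((-110 + 640)*(-986 + n(29, 42)))/(277 - A(15)) = -1158/2692 + ((-110 + 640)*(-986 - 2*29))/(277 - 1*(-35)) = -1158*1/2692 + (530*(-986 - 58))/(277 + 35) = -579/1346 + (530*(-1044))/312 = -579/1346 - 553320*1/312 = -579/1346 - 23055/13 = -31039557/17498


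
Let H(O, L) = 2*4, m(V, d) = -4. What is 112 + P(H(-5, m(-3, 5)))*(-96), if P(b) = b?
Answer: -656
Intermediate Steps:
H(O, L) = 8
112 + P(H(-5, m(-3, 5)))*(-96) = 112 + 8*(-96) = 112 - 768 = -656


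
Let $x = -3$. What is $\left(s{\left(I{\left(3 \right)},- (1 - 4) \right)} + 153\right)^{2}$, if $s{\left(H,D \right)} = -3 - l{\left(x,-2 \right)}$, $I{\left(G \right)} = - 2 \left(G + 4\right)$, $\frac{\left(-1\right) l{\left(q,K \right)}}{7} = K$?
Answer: $18496$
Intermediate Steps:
$l{\left(q,K \right)} = - 7 K$
$I{\left(G \right)} = -8 - 2 G$ ($I{\left(G \right)} = - 2 \left(4 + G\right) = -8 - 2 G$)
$s{\left(H,D \right)} = -17$ ($s{\left(H,D \right)} = -3 - \left(-7\right) \left(-2\right) = -3 - 14 = -17$)
$\left(s{\left(I{\left(3 \right)},- (1 - 4) \right)} + 153\right)^{2} = \left(-17 + 153\right)^{2} = 136^{2} = 18496$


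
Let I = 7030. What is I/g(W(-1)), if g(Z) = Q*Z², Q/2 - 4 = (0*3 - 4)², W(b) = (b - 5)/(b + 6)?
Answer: 17575/144 ≈ 122.05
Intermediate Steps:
W(b) = (-5 + b)/(6 + b)
Q = 40 (Q = 8 + 2*(0*3 - 4)² = 8 + 2*(0 - 4)² = 8 + 2*(-4)² = 8 + 2*16 = 8 + 32 = 40)
g(Z) = 40*Z²
I/g(W(-1)) = 7030/((40*((-5 - 1)/(6 - 1))²)) = 7030/((40*(-6/5)²)) = 7030/((40*(36/25))) = 7030/(288/5) = 7030*(5/288) = 17575/144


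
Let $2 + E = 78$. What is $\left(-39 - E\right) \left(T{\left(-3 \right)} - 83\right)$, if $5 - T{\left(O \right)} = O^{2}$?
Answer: $10005$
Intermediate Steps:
$T{\left(O \right)} = 5 - O^{2}$
$E = 76$ ($E = -2 + 78 = 76$)
$\left(-39 - E\right) \left(T{\left(-3 \right)} - 83\right) = \left(-39 - 76\right) \left(\left(5 - \left(-3\right)^{2}\right) - 83\right) = \left(-39 - 76\right) \left(\left(5 - 9\right) - 83\right) = - 115 \left(\left(5 - 9\right) - 83\right) = - 115 \left(-4 - 83\right) = \left(-115\right) \left(-87\right) = 10005$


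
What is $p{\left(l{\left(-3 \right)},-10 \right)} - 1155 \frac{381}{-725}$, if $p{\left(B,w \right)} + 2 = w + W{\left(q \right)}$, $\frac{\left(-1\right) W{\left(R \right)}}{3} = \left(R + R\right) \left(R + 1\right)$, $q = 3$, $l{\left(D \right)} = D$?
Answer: $\frac{75831}{145} \approx 522.97$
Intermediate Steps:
$W{\left(R \right)} = - 6 R \left(1 + R\right)$ ($W{\left(R \right)} = - 3 \left(R + R\right) \left(R + 1\right) = - 3 \cdot 2 R \left(1 + R\right) = - 6 R \left(1 + R\right)$)
$p{\left(B,w \right)} = -74 + w$ ($p{\left(B,w \right)} = -2 + \left(w - 18 \left(1 + 3\right)\right) = -2 + \left(w - 18 \cdot 4\right) = -2 + \left(w - 72\right) = -2 + \left(-72 + w\right) = -74 + w$)
$p{\left(l{\left(-3 \right)},-10 \right)} - 1155 \frac{381}{-725} = \left(-74 - 10\right) - 1155 \frac{381}{-725} = -84 - 1155 \cdot 381 \left(- \frac{1}{725}\right) = -84 - - \frac{88011}{145} = -84 + \frac{88011}{145} = \frac{75831}{145}$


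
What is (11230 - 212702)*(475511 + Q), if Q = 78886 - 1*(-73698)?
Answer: -126543555840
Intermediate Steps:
Q = 152584 (Q = 78886 + 73698 = 152584)
(11230 - 212702)*(475511 + Q) = (11230 - 212702)*(475511 + 152584) = -201472*628095 = -126543555840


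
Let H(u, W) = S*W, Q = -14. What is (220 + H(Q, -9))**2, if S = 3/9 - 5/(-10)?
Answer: 180625/4 ≈ 45156.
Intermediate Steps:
S = 5/6 (S = 3*(1/9) - 5*(-1/10) = 1/3 + 1/2 = 5/6 ≈ 0.83333)
H(u, W) = 5*W/6
(220 + H(Q, -9))**2 = (220 + (5/6)*(-9))**2 = (220 - 15/2)**2 = (425/2)**2 = 180625/4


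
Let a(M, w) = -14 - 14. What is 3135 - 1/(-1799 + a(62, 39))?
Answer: 5727646/1827 ≈ 3135.0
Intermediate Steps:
a(M, w) = -28
3135 - 1/(-1799 + a(62, 39)) = 3135 - 1/(-1799 - 28) = 3135 - 1/(-1827) = 3135 - 1*(-1/1827) = 3135 + 1/1827 = 5727646/1827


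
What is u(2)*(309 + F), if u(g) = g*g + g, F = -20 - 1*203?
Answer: 516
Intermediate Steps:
F = -223 (F = -20 - 203 = -223)
u(g) = g + g² (u(g) = g² + g = g + g²)
u(2)*(309 + F) = (2*(1 + 2))*(309 - 223) = (2*3)*86 = 6*86 = 516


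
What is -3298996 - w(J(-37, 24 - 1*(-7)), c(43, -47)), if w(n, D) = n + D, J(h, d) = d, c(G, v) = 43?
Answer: -3299070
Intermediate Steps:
w(n, D) = D + n
-3298996 - w(J(-37, 24 - 1*(-7)), c(43, -47)) = -3298996 - (43 + (24 - 1*(-7))) = -3298996 - (43 + (24 + 7)) = -3298996 - (43 + 31) = -3298996 - 1*74 = -3298996 - 74 = -3299070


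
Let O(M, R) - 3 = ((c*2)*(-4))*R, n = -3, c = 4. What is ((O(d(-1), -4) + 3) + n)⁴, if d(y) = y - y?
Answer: 294499921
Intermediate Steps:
d(y) = 0
O(M, R) = 3 - 32*R (O(M, R) = 3 + ((4*2)*(-4))*R = 3 + (8*(-4))*R = 3 - 32*R)
((O(d(-1), -4) + 3) + n)⁴ = (((3 - 32*(-4)) + 3) - 3)⁴ = (((3 + 128) + 3) - 3)⁴ = ((131 + 3) - 3)⁴ = (134 - 3)⁴ = 131⁴ = 294499921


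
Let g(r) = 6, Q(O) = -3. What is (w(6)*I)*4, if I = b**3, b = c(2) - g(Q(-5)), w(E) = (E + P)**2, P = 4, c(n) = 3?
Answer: -10800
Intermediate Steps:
w(E) = (4 + E)**2 (w(E) = (E + 4)**2 = (4 + E)**2)
b = -3 (b = 3 - 1*6 = 3 - 6 = -3)
I = -27 (I = (-3)**3 = -27)
(w(6)*I)*4 = ((4 + 6)**2*(-27))*4 = (10**2*(-27))*4 = (100*(-27))*4 = -2700*4 = -10800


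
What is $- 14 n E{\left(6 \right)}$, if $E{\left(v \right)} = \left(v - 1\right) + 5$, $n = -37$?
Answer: $5180$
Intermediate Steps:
$E{\left(v \right)} = 4 + v$ ($E{\left(v \right)} = \left(-1 + v\right) + 5 = 4 + v$)
$- 14 n E{\left(6 \right)} = \left(-14\right) \left(-37\right) \left(4 + 6\right) = 518 \cdot 10 = 5180$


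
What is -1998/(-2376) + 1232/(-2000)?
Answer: 1237/5500 ≈ 0.22491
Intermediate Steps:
-1998/(-2376) + 1232/(-2000) = -1998*(-1/2376) + 1232*(-1/2000) = 37/44 - 77/125 = 1237/5500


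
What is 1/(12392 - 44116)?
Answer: -1/31724 ≈ -3.1522e-5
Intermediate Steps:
1/(12392 - 44116) = 1/(-31724) = -1/31724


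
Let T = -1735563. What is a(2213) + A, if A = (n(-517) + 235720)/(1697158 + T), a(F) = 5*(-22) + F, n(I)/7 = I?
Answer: 80533614/38405 ≈ 2097.0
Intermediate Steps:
n(I) = 7*I
a(F) = -110 + F
A = -232101/38405 (A = (7*(-517) + 235720)/(1697158 - 1735563) = (-3619 + 235720)/(-38405) = 232101*(-1/38405) = -232101/38405 ≈ -6.0435)
a(2213) + A = (-110 + 2213) - 232101/38405 = 2103 - 232101/38405 = 80533614/38405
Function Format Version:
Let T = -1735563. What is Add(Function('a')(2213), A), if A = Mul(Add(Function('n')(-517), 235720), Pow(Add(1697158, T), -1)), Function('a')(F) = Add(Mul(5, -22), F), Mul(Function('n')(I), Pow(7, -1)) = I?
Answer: Rational(80533614, 38405) ≈ 2097.0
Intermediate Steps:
Function('n')(I) = Mul(7, I)
Function('a')(F) = Add(-110, F)
A = Rational(-232101, 38405) (A = Mul(Add(Mul(7, -517), 235720), Pow(Add(1697158, -1735563), -1)) = Mul(Add(-3619, 235720), Pow(-38405, -1)) = Mul(232101, Rational(-1, 38405)) = Rational(-232101, 38405) ≈ -6.0435)
Add(Function('a')(2213), A) = Add(Add(-110, 2213), Rational(-232101, 38405)) = Add(2103, Rational(-232101, 38405)) = Rational(80533614, 38405)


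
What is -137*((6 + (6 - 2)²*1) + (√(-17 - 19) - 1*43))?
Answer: 2877 - 822*I ≈ 2877.0 - 822.0*I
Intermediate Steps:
-137*((6 + (6 - 2)²*1) + (√(-17 - 19) - 1*43)) = -137*((6 + 4²*1) + (√(-36) - 43)) = -137*((6 + 16*1) + (6*I - 43)) = -137*((6 + 16) + (-43 + 6*I)) = -137*(22 + (-43 + 6*I)) = -137*(-21 + 6*I) = 2877 - 822*I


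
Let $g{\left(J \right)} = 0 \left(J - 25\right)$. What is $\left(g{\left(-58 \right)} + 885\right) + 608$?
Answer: $1493$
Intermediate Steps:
$g{\left(J \right)} = 0$ ($g{\left(J \right)} = 0 \left(-25 + J\right) = 0$)
$\left(g{\left(-58 \right)} + 885\right) + 608 = \left(0 + 885\right) + 608 = 885 + 608 = 1493$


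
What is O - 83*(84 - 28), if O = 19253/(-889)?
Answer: -4151325/889 ≈ -4669.7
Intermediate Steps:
O = -19253/889 (O = 19253*(-1/889) = -19253/889 ≈ -21.657)
O - 83*(84 - 28) = -19253/889 - 83*(84 - 28) = -19253/889 - 83*56 = -19253/889 - 1*4648 = -19253/889 - 4648 = -4151325/889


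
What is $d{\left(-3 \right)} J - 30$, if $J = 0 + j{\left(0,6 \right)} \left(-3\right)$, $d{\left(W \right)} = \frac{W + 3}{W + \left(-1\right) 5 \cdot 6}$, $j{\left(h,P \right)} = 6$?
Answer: $-30$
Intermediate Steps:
$d{\left(W \right)} = \frac{3 + W}{-30 + W}$ ($d{\left(W \right)} = \frac{3 + W}{W - 30} = \frac{3 + W}{-30 + W}$)
$J = -18$ ($J = 0 + 6 \left(-3\right) = 0 - 18 = -18$)
$d{\left(-3 \right)} J - 30 = \frac{3 - 3}{-30 - 3} \left(-18\right) - 30 = \frac{1}{-33} \cdot 0 \left(-18\right) - 30 = \left(- \frac{1}{33}\right) 0 \left(-18\right) - 30 = 0 \left(-18\right) - 30 = 0 - 30 = -30$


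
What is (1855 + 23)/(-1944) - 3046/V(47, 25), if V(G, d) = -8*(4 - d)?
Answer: -10828/567 ≈ -19.097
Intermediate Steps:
V(G, d) = -32 + 8*d
(1855 + 23)/(-1944) - 3046/V(47, 25) = (1855 + 23)/(-1944) - 3046/(-32 + 8*25) = 1878*(-1/1944) - 3046/(-32 + 200) = -313/324 - 3046/168 = -313/324 - 3046*1/168 = -313/324 - 1523/84 = -10828/567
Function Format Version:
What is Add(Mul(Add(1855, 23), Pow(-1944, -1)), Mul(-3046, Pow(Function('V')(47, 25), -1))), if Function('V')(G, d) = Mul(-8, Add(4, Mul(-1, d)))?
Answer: Rational(-10828, 567) ≈ -19.097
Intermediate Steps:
Function('V')(G, d) = Add(-32, Mul(8, d))
Add(Mul(Add(1855, 23), Pow(-1944, -1)), Mul(-3046, Pow(Function('V')(47, 25), -1))) = Add(Mul(Add(1855, 23), Pow(-1944, -1)), Mul(-3046, Pow(Add(-32, Mul(8, 25)), -1))) = Add(Mul(1878, Rational(-1, 1944)), Mul(-3046, Pow(Add(-32, 200), -1))) = Add(Rational(-313, 324), Mul(-3046, Pow(168, -1))) = Add(Rational(-313, 324), Mul(-3046, Rational(1, 168))) = Add(Rational(-313, 324), Rational(-1523, 84)) = Rational(-10828, 567)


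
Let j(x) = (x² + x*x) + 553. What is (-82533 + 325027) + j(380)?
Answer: 531847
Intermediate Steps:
j(x) = 553 + 2*x² (j(x) = (x² + x²) + 553 = 2*x² + 553 = 553 + 2*x²)
(-82533 + 325027) + j(380) = (-82533 + 325027) + (553 + 2*380²) = 242494 + (553 + 2*144400) = 242494 + (553 + 288800) = 242494 + 289353 = 531847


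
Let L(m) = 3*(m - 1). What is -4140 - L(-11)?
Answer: -4104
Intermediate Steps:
L(m) = -3 + 3*m (L(m) = 3*(-1 + m) = -3 + 3*m)
-4140 - L(-11) = -4140 - (-3 + 3*(-11)) = -4140 - (-3 - 33) = -4140 - 1*(-36) = -4140 + 36 = -4104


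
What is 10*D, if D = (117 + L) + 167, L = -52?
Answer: 2320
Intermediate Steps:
D = 232 (D = (117 - 52) + 167 = 65 + 167 = 232)
10*D = 10*232 = 2320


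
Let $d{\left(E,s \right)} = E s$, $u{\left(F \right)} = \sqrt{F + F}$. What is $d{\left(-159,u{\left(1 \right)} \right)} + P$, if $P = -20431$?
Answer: $-20431 - 159 \sqrt{2} \approx -20656.0$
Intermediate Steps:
$u{\left(F \right)} = \sqrt{2} \sqrt{F}$ ($u{\left(F \right)} = \sqrt{2 F} = \sqrt{2} \sqrt{F}$)
$d{\left(-159,u{\left(1 \right)} \right)} + P = - 159 \sqrt{2} \sqrt{1} - 20431 = - 159 \sqrt{2} \cdot 1 - 20431 = - 159 \sqrt{2} - 20431 = -20431 - 159 \sqrt{2}$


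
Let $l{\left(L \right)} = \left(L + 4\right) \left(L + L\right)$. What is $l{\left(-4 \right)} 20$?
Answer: $0$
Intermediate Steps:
$l{\left(L \right)} = 2 L \left(4 + L\right)$ ($l{\left(L \right)} = \left(4 + L\right) 2 L = 2 L \left(4 + L\right)$)
$l{\left(-4 \right)} 20 = 2 \left(-4\right) \left(4 - 4\right) 20 = 2 \left(-4\right) 0 \cdot 20 = 0 \cdot 20 = 0$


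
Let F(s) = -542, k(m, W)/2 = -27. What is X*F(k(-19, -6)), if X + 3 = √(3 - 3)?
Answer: 1626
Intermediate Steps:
k(m, W) = -54 (k(m, W) = 2*(-27) = -54)
X = -3 (X = -3 + √(3 - 3) = -3 + √0 = -3 + 0 = -3)
X*F(k(-19, -6)) = -3*(-542) = 1626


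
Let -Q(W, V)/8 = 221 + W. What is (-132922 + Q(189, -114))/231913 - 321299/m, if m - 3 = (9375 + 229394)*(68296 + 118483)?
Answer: -50200660180495/85476299094862 ≈ -0.58731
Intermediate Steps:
Q(W, V) = -1768 - 8*W (Q(W, V) = -8*(221 + W) = -1768 - 8*W)
m = 44597035054 (m = 3 + (9375 + 229394)*(68296 + 118483) = 3 + 238769*186779 = 3 + 44597035051 = 44597035054)
(-132922 + Q(189, -114))/231913 - 321299/m = (-132922 + (-1768 - 8*189))/231913 - 321299/44597035054 = (-132922 + (-1768 - 1512))*(1/231913) - 321299*1/44597035054 = (-132922 - 3280)*(1/231913) - 29209/4054275914 = -136202*1/231913 - 29209/4054275914 = -12382/21083 - 29209/4054275914 = -50200660180495/85476299094862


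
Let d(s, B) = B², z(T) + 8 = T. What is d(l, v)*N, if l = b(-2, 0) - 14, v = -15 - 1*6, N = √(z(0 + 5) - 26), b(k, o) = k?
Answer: 441*I*√29 ≈ 2374.9*I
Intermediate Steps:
z(T) = -8 + T
N = I*√29 (N = √((-8 + (0 + 5)) - 26) = √((-8 + 5) - 26) = √(-3 - 26) = √(-29) = I*√29 ≈ 5.3852*I)
v = -21 (v = -15 - 6 = -21)
l = -16 (l = -2 - 14 = -16)
d(l, v)*N = (-21)²*(I*√29) = 441*(I*√29) = 441*I*√29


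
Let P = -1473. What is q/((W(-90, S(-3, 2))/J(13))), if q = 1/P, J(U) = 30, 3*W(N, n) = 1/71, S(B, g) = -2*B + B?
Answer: -2130/491 ≈ -4.3381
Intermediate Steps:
S(B, g) = -B
W(N, n) = 1/213 (W(N, n) = (⅓)/71 = (⅓)*(1/71) = 1/213)
q = -1/1473 (q = 1/(-1473) = -1/1473 ≈ -0.00067889)
q/((W(-90, S(-3, 2))/J(13))) = -1/(1473*((1/213)/30)) = -1/(1473*((1/213)*(1/30))) = -1/(1473*1/6390) = -1/1473*6390 = -2130/491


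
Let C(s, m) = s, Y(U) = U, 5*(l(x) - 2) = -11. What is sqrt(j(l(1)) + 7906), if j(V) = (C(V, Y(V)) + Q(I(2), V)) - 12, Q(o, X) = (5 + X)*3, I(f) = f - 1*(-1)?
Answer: sqrt(197705)/5 ≈ 88.928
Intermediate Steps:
l(x) = -1/5 (l(x) = 2 + (1/5)*(-11) = 2 - 11/5 = -1/5)
I(f) = 1 + f (I(f) = f + 1 = 1 + f)
Q(o, X) = 15 + 3*X
j(V) = 3 + 4*V (j(V) = (V + (15 + 3*V)) - 12 = (15 + 4*V) - 12 = 3 + 4*V)
sqrt(j(l(1)) + 7906) = sqrt((3 + 4*(-1/5)) + 7906) = sqrt((3 - 4/5) + 7906) = sqrt(11/5 + 7906) = sqrt(39541/5) = sqrt(197705)/5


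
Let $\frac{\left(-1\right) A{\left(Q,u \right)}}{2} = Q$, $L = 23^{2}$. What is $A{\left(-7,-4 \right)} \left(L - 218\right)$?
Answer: $4354$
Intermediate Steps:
$L = 529$
$A{\left(Q,u \right)} = - 2 Q$
$A{\left(-7,-4 \right)} \left(L - 218\right) = \left(-2\right) \left(-7\right) \left(529 - 218\right) = 14 \cdot 311 = 4354$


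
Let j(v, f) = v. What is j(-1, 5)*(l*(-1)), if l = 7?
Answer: 7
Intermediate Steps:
j(-1, 5)*(l*(-1)) = -7*(-1) = -1*(-7) = 7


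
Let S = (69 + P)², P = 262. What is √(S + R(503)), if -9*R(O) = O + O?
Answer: √985043/3 ≈ 330.83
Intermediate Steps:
S = 109561 (S = (69 + 262)² = 331² = 109561)
R(O) = -2*O/9 (R(O) = -(O + O)/9 = -2*O/9)
√(S + R(503)) = √(109561 - 2/9*503) = √(109561 - 1006/9) = √(985043/9) = √985043/3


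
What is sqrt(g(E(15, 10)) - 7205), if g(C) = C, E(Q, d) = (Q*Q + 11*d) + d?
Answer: 14*I*sqrt(35) ≈ 82.825*I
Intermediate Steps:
E(Q, d) = Q**2 + 12*d (E(Q, d) = (Q**2 + 11*d) + d = Q**2 + 12*d)
sqrt(g(E(15, 10)) - 7205) = sqrt((15**2 + 12*10) - 7205) = sqrt((225 + 120) - 7205) = sqrt(345 - 7205) = sqrt(-6860) = 14*I*sqrt(35)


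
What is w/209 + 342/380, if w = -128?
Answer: 601/2090 ≈ 0.28756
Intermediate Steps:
w/209 + 342/380 = -128/209 + 342/380 = -128*1/209 + 342*(1/380) = -128/209 + 9/10 = 601/2090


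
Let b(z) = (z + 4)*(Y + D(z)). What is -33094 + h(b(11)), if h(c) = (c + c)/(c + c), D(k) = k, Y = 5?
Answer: -33093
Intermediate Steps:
b(z) = (4 + z)*(5 + z) (b(z) = (z + 4)*(5 + z) = (4 + z)*(5 + z))
h(c) = 1 (h(c) = (2*c)/((2*c)) = (2*c)*(1/(2*c)) = 1)
-33094 + h(b(11)) = -33094 + 1 = -33093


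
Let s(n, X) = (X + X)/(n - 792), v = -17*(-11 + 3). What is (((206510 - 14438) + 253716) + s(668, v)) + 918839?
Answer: 42303369/31 ≈ 1.3646e+6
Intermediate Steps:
v = 136 (v = -17*(-8) = 136)
s(n, X) = 2*X/(-792 + n) (s(n, X) = (2*X)/(-792 + n) = 2*X/(-792 + n))
(((206510 - 14438) + 253716) + s(668, v)) + 918839 = (((206510 - 14438) + 253716) + 2*136/(-792 + 668)) + 918839 = ((192072 + 253716) + 2*136/(-124)) + 918839 = (445788 + 2*136*(-1/124)) + 918839 = (445788 - 68/31) + 918839 = 13819360/31 + 918839 = 42303369/31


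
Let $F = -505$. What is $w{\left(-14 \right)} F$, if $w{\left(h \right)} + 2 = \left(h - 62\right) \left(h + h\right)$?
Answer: $-1073630$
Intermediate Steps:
$w{\left(h \right)} = -2 + 2 h \left(-62 + h\right)$ ($w{\left(h \right)} = -2 + \left(h - 62\right) \left(h + h\right) = -2 + \left(-62 + h\right) 2 h = -2 + 2 h \left(-62 + h\right)$)
$w{\left(-14 \right)} F = \left(-2 - -1736 + 2 \left(-14\right)^{2}\right) \left(-505\right) = \left(-2 + 1736 + 2 \cdot 196\right) \left(-505\right) = \left(-2 + 1736 + 392\right) \left(-505\right) = 2126 \left(-505\right) = -1073630$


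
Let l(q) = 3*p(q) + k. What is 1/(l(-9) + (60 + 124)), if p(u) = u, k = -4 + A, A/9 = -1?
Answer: 1/144 ≈ 0.0069444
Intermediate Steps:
A = -9 (A = 9*(-1) = -9)
k = -13 (k = -4 - 9 = -13)
l(q) = -13 + 3*q (l(q) = 3*q - 13 = -13 + 3*q)
1/(l(-9) + (60 + 124)) = 1/((-13 + 3*(-9)) + (60 + 124)) = 1/((-13 - 27) + 184) = 1/(-40 + 184) = 1/144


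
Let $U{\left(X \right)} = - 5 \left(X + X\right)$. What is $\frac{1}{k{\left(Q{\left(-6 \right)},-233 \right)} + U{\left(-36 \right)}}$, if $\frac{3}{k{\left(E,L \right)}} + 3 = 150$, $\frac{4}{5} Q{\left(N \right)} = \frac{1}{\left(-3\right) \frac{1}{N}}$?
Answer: $\frac{49}{17641} \approx 0.0027776$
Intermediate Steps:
$Q{\left(N \right)} = - \frac{5 N}{12}$ ($Q{\left(N \right)} = \frac{5}{4 \left(- \frac{3}{N}\right)} = \frac{5 \left(- \frac{N}{3}\right)}{4} = - \frac{5 N}{12}$)
$k{\left(E,L \right)} = \frac{1}{49}$ ($k{\left(E,L \right)} = \frac{3}{-3 + 150} = \frac{3}{147} = 3 \cdot \frac{1}{147} = \frac{1}{49}$)
$U{\left(X \right)} = - 10 X$ ($U{\left(X \right)} = - 5 \cdot 2 X = - 10 X$)
$\frac{1}{k{\left(Q{\left(-6 \right)},-233 \right)} + U{\left(-36 \right)}} = \frac{1}{\frac{1}{49} - -360} = \frac{1}{\frac{1}{49} + 360} = \frac{1}{\frac{17641}{49}} = \frac{49}{17641}$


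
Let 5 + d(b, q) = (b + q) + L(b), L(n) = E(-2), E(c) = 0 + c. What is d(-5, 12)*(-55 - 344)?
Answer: 0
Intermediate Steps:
E(c) = c
L(n) = -2
d(b, q) = -7 + b + q (d(b, q) = -5 + ((b + q) - 2) = -5 + (-2 + b + q) = -7 + b + q)
d(-5, 12)*(-55 - 344) = (-7 - 5 + 12)*(-55 - 344) = 0*(-399) = 0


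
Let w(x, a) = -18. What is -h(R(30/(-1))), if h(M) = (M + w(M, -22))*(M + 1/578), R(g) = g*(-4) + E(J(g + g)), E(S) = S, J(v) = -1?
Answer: -6947083/578 ≈ -12019.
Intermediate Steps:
R(g) = -1 - 4*g (R(g) = g*(-4) - 1 = -4*g - 1 = -1 - 4*g)
h(M) = (-18 + M)*(1/578 + M) (h(M) = (M - 18)*(M + 1/578) = (-18 + M)*(M + 1/578) = (-18 + M)*(1/578 + M))
-h(R(30/(-1))) = -(-9/289 + (-1 - 120/(-1))**2 - 10403*(-1 - 120/(-1))/578) = -(-9/289 + (-1 - 120*(-1))**2 - 10403*(-1 - 120*(-1))/578) = -(-9/289 + (-1 - 4*(-30))**2 - 10403*(-1 - 4*(-30))/578) = -(-9/289 + (-1 + 120)**2 - 10403*(-1 + 120)/578) = -(-9/289 + 119**2 - 10403/578*119) = -(-9/289 + 14161 - 72821/34) = -1*6947083/578 = -6947083/578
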